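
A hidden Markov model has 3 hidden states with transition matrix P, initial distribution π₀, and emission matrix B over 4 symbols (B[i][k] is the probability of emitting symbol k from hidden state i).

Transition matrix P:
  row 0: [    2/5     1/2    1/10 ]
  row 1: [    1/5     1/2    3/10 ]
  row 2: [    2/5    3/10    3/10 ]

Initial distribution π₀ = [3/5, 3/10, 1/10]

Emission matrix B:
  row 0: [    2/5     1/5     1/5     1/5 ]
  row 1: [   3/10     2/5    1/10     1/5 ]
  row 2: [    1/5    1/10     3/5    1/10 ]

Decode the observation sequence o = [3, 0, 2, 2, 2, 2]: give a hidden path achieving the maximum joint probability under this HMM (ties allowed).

path = [0, 1, 2, 2, 2, 2]

t=0: δ = [1.200e-01, 6.000e-02, 1.000e-02]  (obs o_0=3)
t=1: δ = [1.920e-02, 1.800e-02, 3.600e-03]  ψ = [0, 0, 1]  (obs o_1=0)
t=2: δ = [1.536e-03, 9.600e-04, 3.240e-03]  ψ = [0, 0, 1]  (obs o_2=2)
t=3: δ = [2.592e-04, 9.720e-05, 5.832e-04]  ψ = [2, 2, 2]  (obs o_3=2)
t=4: δ = [4.666e-05, 1.750e-05, 1.050e-04]  ψ = [2, 2, 2]  (obs o_4=2)
t=5: δ = [8.398e-06, 3.149e-06, 1.890e-05]  ψ = [2, 2, 2]  (obs o_5=2)
backtrack: best end state = 2; path = [0, 1, 2, 2, 2, 2]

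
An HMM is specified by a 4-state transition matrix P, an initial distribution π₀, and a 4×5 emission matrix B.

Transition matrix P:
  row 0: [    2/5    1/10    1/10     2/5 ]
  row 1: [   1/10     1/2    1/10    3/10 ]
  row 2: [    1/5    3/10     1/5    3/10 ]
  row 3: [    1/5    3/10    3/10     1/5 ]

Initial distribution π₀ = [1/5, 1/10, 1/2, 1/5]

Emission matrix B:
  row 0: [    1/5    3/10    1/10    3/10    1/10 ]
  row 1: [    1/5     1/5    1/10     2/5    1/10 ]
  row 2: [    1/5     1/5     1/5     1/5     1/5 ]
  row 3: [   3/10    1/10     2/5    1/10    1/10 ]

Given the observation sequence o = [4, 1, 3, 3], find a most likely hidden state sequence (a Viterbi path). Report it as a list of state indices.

path = [2, 1, 1, 1]

t=0: δ = [2.000e-02, 1.000e-02, 1.000e-01, 2.000e-02]  (obs o_0=4)
t=1: δ = [6.000e-03, 6.000e-03, 4.000e-03, 3.000e-03]  ψ = [2, 2, 2, 2]  (obs o_1=1)
t=2: δ = [7.200e-04, 1.200e-03, 1.800e-04, 2.400e-04]  ψ = [0, 1, 3, 0]  (obs o_2=3)
t=3: δ = [8.640e-05, 2.400e-04, 2.400e-05, 3.600e-05]  ψ = [0, 1, 1, 1]  (obs o_3=3)
backtrack: best end state = 1; path = [2, 1, 1, 1]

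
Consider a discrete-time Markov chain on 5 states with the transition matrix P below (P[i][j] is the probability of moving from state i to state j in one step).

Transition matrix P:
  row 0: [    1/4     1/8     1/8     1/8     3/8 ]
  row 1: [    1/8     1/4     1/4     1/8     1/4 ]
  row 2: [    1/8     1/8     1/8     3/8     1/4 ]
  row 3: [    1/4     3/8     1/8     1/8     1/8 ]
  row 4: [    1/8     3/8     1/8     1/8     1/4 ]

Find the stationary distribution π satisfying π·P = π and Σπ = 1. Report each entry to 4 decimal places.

Balance equations π_j = Σ_i π_i·P[i][j]:
  π_0 = 1/4·π_0 + 1/8·π_1 + 1/8·π_2 + 1/4·π_3 + 1/8·π_4
  π_1 = 1/8·π_0 + 1/4·π_1 + 1/8·π_2 + 3/8·π_3 + 3/8·π_4
  π_2 = 1/8·π_0 + 1/4·π_1 + 1/8·π_2 + 1/8·π_3 + 1/8·π_4
  π_3 = 1/8·π_0 + 1/8·π_1 + 3/8·π_2 + 1/8·π_3 + 1/8·π_4
  normalize: π_0 + π_1 + π_2 + π_3 + π_4 = 1
Solving the linear system gives exactly π = [345/2074, 271/1037, 327/2074, 341/2074, 519/2074].

π = [0.1663, 0.2613, 0.1577, 0.1644, 0.2502]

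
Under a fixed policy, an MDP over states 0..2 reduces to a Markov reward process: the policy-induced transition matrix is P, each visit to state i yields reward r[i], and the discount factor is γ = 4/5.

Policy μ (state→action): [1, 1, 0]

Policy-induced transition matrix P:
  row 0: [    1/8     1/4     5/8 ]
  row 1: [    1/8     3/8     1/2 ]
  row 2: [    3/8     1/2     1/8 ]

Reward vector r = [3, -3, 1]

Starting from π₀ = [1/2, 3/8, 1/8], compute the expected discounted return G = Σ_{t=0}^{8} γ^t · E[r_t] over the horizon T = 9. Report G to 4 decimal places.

G = 0.1327

t=0: π = [0.5000, 0.3750, 0.1250], E[r] = 0.5000, γ^t·E[r] = 0.500000, running G = 0.500000
t=1: π = [0.1563, 0.3281, 0.5156], E[r] = 0.0000, γ^t·E[r] = 0.000000, running G = 0.500000
t=2: π = [0.2539, 0.4199, 0.3262], E[r] = -0.1719, γ^t·E[r] = -0.110000, running G = 0.390000
t=3: π = [0.2065, 0.3840, 0.4094], E[r] = -0.1230, γ^t·E[r] = -0.063000, running G = 0.327000
t=4: π = [0.2274, 0.4004, 0.3723], E[r] = -0.1467, γ^t·E[r] = -0.060100, running G = 0.266900
t=5: π = [0.2181, 0.3931, 0.3888], E[r] = -0.1363, γ^t·E[r] = -0.044670, running G = 0.222230
t=6: π = [0.2222, 0.3963, 0.3815], E[r] = -0.1410, γ^t·E[r] = -0.036953, running G = 0.185277
t=7: π = [0.2204, 0.3949, 0.3847], E[r] = -0.1389, γ^t·E[r] = -0.029129, running G = 0.156148
t=8: π = [0.2212, 0.3955, 0.3833], E[r] = -0.1398, γ^t·E[r] = -0.023458, running G = 0.132690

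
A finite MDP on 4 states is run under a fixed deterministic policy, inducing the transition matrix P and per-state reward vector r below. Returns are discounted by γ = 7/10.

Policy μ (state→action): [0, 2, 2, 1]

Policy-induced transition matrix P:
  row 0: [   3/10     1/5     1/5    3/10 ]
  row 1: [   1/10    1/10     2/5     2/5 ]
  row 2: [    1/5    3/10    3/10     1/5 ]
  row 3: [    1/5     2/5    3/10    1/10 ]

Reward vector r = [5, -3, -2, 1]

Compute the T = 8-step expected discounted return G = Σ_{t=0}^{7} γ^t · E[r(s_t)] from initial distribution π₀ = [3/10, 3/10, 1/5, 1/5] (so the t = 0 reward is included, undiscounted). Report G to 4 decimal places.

t=0: π = [0.3000, 0.3000, 0.2000, 0.2000], E[r] = 0.4000, γ^t·E[r] = 0.400000, running G = 0.400000
t=1: π = [0.2000, 0.2300, 0.3000, 0.2700], E[r] = -0.0200, γ^t·E[r] = -0.014000, running G = 0.386000
t=2: π = [0.1970, 0.2610, 0.3030, 0.2390], E[r] = -0.1650, γ^t·E[r] = -0.080850, running G = 0.305150
t=3: π = [0.1936, 0.2520, 0.3064, 0.2480], E[r] = -0.1528, γ^t·E[r] = -0.052410, running G = 0.252740
t=4: π = [0.1942, 0.2550, 0.3058, 0.2450], E[r] = -0.1610, γ^t·E[r] = -0.038666, running G = 0.214074
t=5: π = [0.1939, 0.2541, 0.3061, 0.2459], E[r] = -0.1589, γ^t·E[r] = -0.026707, running G = 0.187367
t=6: π = [0.1940, 0.2544, 0.3060, 0.2456], E[r] = -0.1597, γ^t·E[r] = -0.018784, running G = 0.168583
t=7: π = [0.1940, 0.2543, 0.3060, 0.2457], E[r] = -0.1594, γ^t·E[r] = -0.013129, running G = 0.155454

G = 0.1555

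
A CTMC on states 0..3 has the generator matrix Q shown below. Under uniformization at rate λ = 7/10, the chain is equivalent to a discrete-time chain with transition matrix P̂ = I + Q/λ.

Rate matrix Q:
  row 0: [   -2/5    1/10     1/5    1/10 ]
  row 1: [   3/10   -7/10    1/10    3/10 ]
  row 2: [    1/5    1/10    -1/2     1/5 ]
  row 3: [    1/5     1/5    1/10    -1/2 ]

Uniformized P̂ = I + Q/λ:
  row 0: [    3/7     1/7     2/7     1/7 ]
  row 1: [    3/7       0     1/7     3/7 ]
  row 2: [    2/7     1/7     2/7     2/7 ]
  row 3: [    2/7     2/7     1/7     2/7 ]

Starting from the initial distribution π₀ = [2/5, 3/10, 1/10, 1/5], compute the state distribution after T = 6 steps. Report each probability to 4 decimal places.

π = [0.3595, 0.1571, 0.2266, 0.2568]

t=0: π = [0.4000, 0.3000, 0.1000, 0.2000]
t=1: π = [0.3857, 0.1286, 0.2143, 0.2714]
t=2: π = [0.3592, 0.1633, 0.2286, 0.2490]
t=3: π = [0.3603, 0.1551, 0.2268, 0.2577]
t=4: π = [0.3594, 0.1575, 0.2267, 0.2564]
t=5: π = [0.3596, 0.1570, 0.2266, 0.2569]
t=6: π = [0.3595, 0.1571, 0.2266, 0.2568]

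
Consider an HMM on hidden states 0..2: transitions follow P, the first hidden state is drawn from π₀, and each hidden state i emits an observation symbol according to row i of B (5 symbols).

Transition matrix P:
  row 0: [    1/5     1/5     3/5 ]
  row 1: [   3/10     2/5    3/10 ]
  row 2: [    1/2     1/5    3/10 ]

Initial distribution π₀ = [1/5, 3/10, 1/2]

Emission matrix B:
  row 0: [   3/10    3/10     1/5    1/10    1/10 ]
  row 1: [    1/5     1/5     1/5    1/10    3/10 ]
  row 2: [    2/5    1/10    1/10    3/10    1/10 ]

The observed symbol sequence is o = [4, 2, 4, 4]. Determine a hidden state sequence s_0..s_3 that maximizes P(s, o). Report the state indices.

path = [1, 1, 1, 1]

t=0: δ = [2.000e-02, 9.000e-02, 5.000e-02]  (obs o_0=4)
t=1: δ = [5.400e-03, 7.200e-03, 2.700e-03]  ψ = [1, 1, 1]  (obs o_1=2)
t=2: δ = [2.160e-04, 8.640e-04, 3.240e-04]  ψ = [1, 1, 0]  (obs o_2=4)
t=3: δ = [2.592e-05, 1.037e-04, 2.592e-05]  ψ = [1, 1, 1]  (obs o_3=4)
backtrack: best end state = 1; path = [1, 1, 1, 1]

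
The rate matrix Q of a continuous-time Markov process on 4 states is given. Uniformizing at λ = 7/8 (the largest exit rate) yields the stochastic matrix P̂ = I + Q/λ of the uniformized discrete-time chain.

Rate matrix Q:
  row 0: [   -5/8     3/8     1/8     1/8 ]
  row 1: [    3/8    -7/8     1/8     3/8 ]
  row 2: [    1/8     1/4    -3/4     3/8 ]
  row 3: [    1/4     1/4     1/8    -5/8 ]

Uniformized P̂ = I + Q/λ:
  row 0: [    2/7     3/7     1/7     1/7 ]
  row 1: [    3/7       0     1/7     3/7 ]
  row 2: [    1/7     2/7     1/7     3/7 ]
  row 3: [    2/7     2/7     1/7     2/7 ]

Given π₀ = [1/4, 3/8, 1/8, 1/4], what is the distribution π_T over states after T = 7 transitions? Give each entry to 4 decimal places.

t=0: π = [0.2500, 0.3750, 0.1250, 0.2500]
t=1: π = [0.3214, 0.2143, 0.1429, 0.3214]
t=2: π = [0.2959, 0.2704, 0.1429, 0.2908]
t=3: π = [0.3039, 0.2507, 0.1429, 0.3025]
t=4: π = [0.3011, 0.2575, 0.1429, 0.2985]
t=5: π = [0.3021, 0.2552, 0.1429, 0.2999]
t=6: π = [0.3018, 0.2560, 0.1429, 0.2994]
t=7: π = [0.3019, 0.2557, 0.1429, 0.2996]

π = [0.3019, 0.2557, 0.1429, 0.2996]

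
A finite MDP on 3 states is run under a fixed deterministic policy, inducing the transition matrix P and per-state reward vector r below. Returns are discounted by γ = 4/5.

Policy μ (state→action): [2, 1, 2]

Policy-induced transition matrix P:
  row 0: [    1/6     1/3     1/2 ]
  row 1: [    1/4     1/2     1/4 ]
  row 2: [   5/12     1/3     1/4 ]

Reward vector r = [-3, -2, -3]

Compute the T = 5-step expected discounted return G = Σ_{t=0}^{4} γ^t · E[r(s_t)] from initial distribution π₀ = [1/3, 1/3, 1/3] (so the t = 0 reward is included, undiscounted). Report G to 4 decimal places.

t=0: π = [0.3333, 0.3333, 0.3333], E[r] = -2.6667, γ^t·E[r] = -2.666667, running G = -2.666667
t=1: π = [0.2778, 0.3889, 0.3333], E[r] = -2.6111, γ^t·E[r] = -2.088889, running G = -4.755556
t=2: π = [0.2824, 0.3981, 0.3194], E[r] = -2.6019, γ^t·E[r] = -1.665185, running G = -6.420741
t=3: π = [0.2797, 0.3997, 0.3206], E[r] = -2.6003, γ^t·E[r] = -1.331358, running G = -7.752099
t=4: π = [0.2801, 0.3999, 0.3199], E[r] = -2.6001, γ^t·E[r] = -1.064981, running G = -8.817080

G = -8.8171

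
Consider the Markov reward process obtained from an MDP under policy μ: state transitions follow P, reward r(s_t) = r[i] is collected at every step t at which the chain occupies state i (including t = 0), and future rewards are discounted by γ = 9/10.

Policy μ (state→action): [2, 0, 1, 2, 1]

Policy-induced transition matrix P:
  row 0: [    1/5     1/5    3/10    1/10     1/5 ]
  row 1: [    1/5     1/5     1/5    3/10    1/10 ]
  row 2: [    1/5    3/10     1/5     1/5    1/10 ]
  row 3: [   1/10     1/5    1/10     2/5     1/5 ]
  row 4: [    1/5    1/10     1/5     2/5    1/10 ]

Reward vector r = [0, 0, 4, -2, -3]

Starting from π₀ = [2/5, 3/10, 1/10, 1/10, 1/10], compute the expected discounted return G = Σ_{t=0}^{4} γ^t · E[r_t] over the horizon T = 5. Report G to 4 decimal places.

G = -0.6047

t=0: π = [0.4000, 0.3000, 0.1000, 0.1000, 0.1000], E[r] = -0.1000, γ^t·E[r] = -0.100000, running G = -0.100000
t=1: π = [0.1900, 0.2000, 0.2300, 0.2300, 0.1500], E[r] = 0.0100, γ^t·E[r] = 0.009000, running G = -0.091000
t=2: π = [0.1770, 0.2080, 0.1960, 0.2770, 0.1420], E[r] = -0.1960, γ^t·E[r] = -0.158760, running G = -0.249760
t=3: π = [0.1723, 0.2054, 0.1900, 0.2869, 0.1454], E[r] = -0.2500, γ^t·E[r] = -0.182250, running G = -0.432010
t=4: π = [0.1713, 0.2045, 0.1885, 0.2898, 0.1459], E[r] = -0.2631, γ^t·E[r] = -0.172646, running G = -0.604656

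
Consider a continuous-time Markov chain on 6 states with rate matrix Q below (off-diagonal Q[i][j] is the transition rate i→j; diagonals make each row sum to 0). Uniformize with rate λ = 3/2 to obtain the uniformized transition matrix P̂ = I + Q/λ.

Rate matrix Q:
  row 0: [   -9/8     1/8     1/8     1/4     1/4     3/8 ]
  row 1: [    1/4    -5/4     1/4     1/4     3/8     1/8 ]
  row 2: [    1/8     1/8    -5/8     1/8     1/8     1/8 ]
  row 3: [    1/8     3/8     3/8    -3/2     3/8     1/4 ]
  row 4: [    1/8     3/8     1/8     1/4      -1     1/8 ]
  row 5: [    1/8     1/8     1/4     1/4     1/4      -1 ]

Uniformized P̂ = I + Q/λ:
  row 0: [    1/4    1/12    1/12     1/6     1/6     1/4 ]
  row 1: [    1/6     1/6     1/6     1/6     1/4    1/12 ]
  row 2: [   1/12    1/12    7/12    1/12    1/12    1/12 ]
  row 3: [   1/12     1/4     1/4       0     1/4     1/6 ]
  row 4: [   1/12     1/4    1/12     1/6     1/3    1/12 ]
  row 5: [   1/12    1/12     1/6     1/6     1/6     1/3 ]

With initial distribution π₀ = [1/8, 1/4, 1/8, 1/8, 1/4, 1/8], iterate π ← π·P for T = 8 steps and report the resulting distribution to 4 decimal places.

t=0: π = [0.1250, 0.2500, 0.1250, 0.1250, 0.2500, 0.1250]
t=1: π = [0.1250, 0.1667, 0.1979, 0.1354, 0.2292, 0.1458]
t=2: π = [0.1181, 0.1580, 0.2309, 0.1276, 0.2135, 0.1519]
t=3: π = [0.1162, 0.1534, 0.2459, 0.1262, 0.2068, 0.1516]
t=4: π = [0.1155, 0.1516, 0.2527, 0.1252, 0.2039, 0.1511]
t=5: π = [0.1152, 0.1508, 0.2558, 0.1247, 0.2027, 0.1508]
t=6: π = [0.1151, 0.1505, 0.2571, 0.1246, 0.2021, 0.1506]
t=7: π = [0.1151, 0.1503, 0.2578, 0.1245, 0.2018, 0.1506]
t=8: π = [0.1150, 0.1502, 0.2580, 0.1244, 0.2017, 0.1505]

π = [0.1150, 0.1502, 0.2580, 0.1244, 0.2017, 0.1505]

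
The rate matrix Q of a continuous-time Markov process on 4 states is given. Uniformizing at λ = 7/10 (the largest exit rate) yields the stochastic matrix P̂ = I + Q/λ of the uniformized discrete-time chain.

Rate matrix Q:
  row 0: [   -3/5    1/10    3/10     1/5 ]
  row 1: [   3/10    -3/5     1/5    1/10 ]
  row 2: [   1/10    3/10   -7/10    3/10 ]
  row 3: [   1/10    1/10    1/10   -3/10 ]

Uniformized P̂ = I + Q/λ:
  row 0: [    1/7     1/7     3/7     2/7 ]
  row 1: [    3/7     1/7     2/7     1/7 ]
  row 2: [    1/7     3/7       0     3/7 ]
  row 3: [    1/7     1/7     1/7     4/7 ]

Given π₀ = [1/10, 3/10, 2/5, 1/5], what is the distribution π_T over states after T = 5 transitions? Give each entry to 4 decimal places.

π = [0.2000, 0.2000, 0.2005, 0.3995]

t=0: π = [0.1000, 0.3000, 0.4000, 0.2000]
t=1: π = [0.2286, 0.2571, 0.1571, 0.3571]
t=2: π = [0.2163, 0.1878, 0.2224, 0.3735]
t=3: π = [0.1965, 0.2064, 0.1997, 0.3974]
t=4: π = [0.2018, 0.1999, 0.2000, 0.3983]
t=5: π = [0.2000, 0.2000, 0.2005, 0.3995]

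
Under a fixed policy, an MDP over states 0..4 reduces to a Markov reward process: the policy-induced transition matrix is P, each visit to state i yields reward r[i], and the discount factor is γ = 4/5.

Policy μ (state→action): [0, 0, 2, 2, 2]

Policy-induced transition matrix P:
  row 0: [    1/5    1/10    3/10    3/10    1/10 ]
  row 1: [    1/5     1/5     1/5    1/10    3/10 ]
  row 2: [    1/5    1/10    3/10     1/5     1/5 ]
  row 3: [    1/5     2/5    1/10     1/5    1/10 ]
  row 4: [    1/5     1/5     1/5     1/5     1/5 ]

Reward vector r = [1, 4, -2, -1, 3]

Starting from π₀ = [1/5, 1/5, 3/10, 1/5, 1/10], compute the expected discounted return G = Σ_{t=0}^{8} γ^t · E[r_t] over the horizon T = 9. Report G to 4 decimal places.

G = 3.4073

t=0: π = [0.2000, 0.2000, 0.3000, 0.2000, 0.1000], E[r] = 0.5000, γ^t·E[r] = 0.500000, running G = 0.500000
t=1: π = [0.2000, 0.1900, 0.2300, 0.2000, 0.1800], E[r] = 0.8400, γ^t·E[r] = 0.672000, running G = 1.172000
t=2: π = [0.2000, 0.1970, 0.2230, 0.2010, 0.1790], E[r] = 0.8780, γ^t·E[r] = 0.561920, running G = 1.733920
t=3: π = [0.2000, 0.1979, 0.2222, 0.2003, 0.1796], E[r] = 0.8857, γ^t·E[r] = 0.453478, running G = 2.187398
t=4: π = [0.2000, 0.1978, 0.2222, 0.2002, 0.1798], E[r] = 0.8861, γ^t·E[r] = 0.362926, running G = 2.550324
t=5: π = [0.2000, 0.1978, 0.2222, 0.2002, 0.1798], E[r] = 0.8860, γ^t·E[r] = 0.290314, running G = 2.840639
t=6: π = [0.2000, 0.1978, 0.2222, 0.2002, 0.1798], E[r] = 0.8860, γ^t·E[r] = 0.232250, running G = 3.072888
t=7: π = [0.2000, 0.1978, 0.2222, 0.2002, 0.1798], E[r] = 0.8860, γ^t·E[r] = 0.185800, running G = 3.258688
t=8: π = [0.2000, 0.1978, 0.2222, 0.2002, 0.1798], E[r] = 0.8860, γ^t·E[r] = 0.148640, running G = 3.407328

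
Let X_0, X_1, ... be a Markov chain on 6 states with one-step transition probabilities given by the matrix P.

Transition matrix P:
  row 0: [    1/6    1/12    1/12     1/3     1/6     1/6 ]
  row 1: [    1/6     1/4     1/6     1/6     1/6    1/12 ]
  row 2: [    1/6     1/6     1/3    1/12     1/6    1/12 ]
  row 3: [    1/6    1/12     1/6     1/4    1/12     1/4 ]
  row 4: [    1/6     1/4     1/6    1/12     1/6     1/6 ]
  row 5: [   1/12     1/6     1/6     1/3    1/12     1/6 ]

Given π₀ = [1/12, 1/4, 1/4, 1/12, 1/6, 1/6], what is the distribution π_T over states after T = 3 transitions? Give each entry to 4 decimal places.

t=0: π = [0.0833, 0.2500, 0.2500, 0.0833, 0.1667, 0.1667]
t=1: π = [0.1528, 0.1875, 0.2014, 0.1806, 0.1458, 0.1319]
t=2: π = [0.1557, 0.1667, 0.1875, 0.2002, 0.1406, 0.1493]
t=3: π = [0.1542, 0.1626, 0.1849, 0.2068, 0.1375, 0.1538]

π = [0.1542, 0.1626, 0.1849, 0.2068, 0.1375, 0.1538]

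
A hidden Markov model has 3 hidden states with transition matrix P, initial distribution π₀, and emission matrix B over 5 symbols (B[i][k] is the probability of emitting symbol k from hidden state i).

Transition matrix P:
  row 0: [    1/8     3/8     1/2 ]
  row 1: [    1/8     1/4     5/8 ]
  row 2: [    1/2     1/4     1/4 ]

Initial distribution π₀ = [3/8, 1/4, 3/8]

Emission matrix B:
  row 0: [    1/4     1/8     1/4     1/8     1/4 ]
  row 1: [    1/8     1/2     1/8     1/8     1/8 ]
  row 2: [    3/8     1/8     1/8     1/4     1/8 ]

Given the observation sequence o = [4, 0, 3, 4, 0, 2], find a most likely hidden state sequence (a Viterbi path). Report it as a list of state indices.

path = [0, 2, 2, 0, 2, 0]

t=0: δ = [9.375e-02, 3.125e-02, 4.688e-02]  (obs o_0=4)
t=1: δ = [5.859e-03, 4.395e-03, 1.758e-02]  ψ = [2, 0, 0]  (obs o_1=0)
t=2: δ = [1.099e-03, 5.493e-04, 1.099e-03]  ψ = [2, 2, 2]  (obs o_2=3)
t=3: δ = [1.373e-04, 5.150e-05, 6.866e-05]  ψ = [2, 0, 0]  (obs o_3=4)
t=4: δ = [8.583e-06, 6.437e-06, 2.575e-05]  ψ = [2, 0, 0]  (obs o_4=0)
t=5: δ = [3.219e-06, 8.047e-07, 8.047e-07]  ψ = [2, 2, 2]  (obs o_5=2)
backtrack: best end state = 0; path = [0, 2, 2, 0, 2, 0]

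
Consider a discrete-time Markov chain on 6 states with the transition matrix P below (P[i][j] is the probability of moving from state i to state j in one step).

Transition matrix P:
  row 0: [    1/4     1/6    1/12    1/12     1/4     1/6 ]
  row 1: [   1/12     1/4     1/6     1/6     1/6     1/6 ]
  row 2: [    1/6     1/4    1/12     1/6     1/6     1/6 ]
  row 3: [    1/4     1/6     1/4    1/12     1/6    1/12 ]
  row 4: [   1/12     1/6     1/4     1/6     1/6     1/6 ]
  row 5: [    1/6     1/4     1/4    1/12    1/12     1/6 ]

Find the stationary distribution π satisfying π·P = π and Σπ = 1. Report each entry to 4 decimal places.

Balance equations π_j = Σ_i π_i·P[i][j]:
  π_0 = 1/4·π_0 + 1/12·π_1 + 1/6·π_2 + 1/4·π_3 + 1/12·π_4 + 1/6·π_5
  π_1 = 1/6·π_0 + 1/4·π_1 + 1/4·π_2 + 1/6·π_3 + 1/6·π_4 + 1/4·π_5
  π_2 = 1/12·π_0 + 1/6·π_1 + 1/12·π_2 + 1/4·π_3 + 1/4·π_4 + 1/4·π_5
  π_3 = 1/12·π_0 + 1/6·π_1 + 1/6·π_2 + 1/12·π_3 + 1/6·π_4 + 1/12·π_5
  π_4 = 1/4·π_0 + 1/6·π_1 + 1/6·π_2 + 1/6·π_3 + 1/6·π_4 + 1/12·π_5
  normalize: π_0 + π_1 + π_2 + π_3 + π_4 + π_5 = 1
Solving the linear system gives exactly π = [19673/123613, 26209/123613, 21806/123613, 16022/123613, 2948/17659, 19267/123613].

π = [0.1591, 0.2120, 0.1764, 0.1296, 0.1669, 0.1559]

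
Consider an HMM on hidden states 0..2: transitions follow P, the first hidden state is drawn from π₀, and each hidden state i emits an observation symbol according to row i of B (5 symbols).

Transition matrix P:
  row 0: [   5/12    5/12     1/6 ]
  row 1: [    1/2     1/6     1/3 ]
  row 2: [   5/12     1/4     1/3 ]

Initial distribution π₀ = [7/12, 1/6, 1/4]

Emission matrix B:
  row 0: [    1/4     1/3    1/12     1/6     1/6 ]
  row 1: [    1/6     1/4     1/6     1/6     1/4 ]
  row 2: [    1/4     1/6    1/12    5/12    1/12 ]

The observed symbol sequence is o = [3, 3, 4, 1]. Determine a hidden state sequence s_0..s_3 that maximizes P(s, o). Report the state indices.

t=0: δ = [9.722e-02, 2.778e-02, 1.042e-01]  (obs o_0=3)
t=1: δ = [7.234e-03, 6.752e-03, 1.447e-02]  ψ = [2, 0, 2]  (obs o_1=3)
t=2: δ = [1.005e-03, 9.042e-04, 4.019e-04]  ψ = [2, 2, 2]  (obs o_2=4)
t=3: δ = [1.507e-04, 1.047e-04, 5.023e-05]  ψ = [1, 0, 1]  (obs o_3=1)
backtrack: best end state = 0; path = [2, 2, 1, 0]

path = [2, 2, 1, 0]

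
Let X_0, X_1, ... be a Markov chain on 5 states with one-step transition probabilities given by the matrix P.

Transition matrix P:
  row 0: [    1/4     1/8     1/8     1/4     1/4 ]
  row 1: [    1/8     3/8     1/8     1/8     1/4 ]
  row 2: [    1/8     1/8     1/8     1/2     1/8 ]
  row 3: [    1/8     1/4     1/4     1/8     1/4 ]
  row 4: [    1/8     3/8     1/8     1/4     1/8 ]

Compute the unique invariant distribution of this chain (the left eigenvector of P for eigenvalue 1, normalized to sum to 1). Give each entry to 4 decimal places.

π = [0.1429, 0.2727, 0.1532, 0.2260, 0.2052]

Balance equations π_j = Σ_i π_i·P[i][j]:
  π_0 = 1/4·π_0 + 1/8·π_1 + 1/8·π_2 + 1/8·π_3 + 1/8·π_4
  π_1 = 1/8·π_0 + 3/8·π_1 + 1/8·π_2 + 1/4·π_3 + 3/8·π_4
  π_2 = 1/8·π_0 + 1/8·π_1 + 1/8·π_2 + 1/4·π_3 + 1/8·π_4
  π_3 = 1/4·π_0 + 1/8·π_1 + 1/2·π_2 + 1/8·π_3 + 1/4·π_4
  normalize: π_0 + π_1 + π_2 + π_3 + π_4 = 1
Solving the linear system gives exactly π = [1/7, 3/11, 59/385, 87/385, 79/385].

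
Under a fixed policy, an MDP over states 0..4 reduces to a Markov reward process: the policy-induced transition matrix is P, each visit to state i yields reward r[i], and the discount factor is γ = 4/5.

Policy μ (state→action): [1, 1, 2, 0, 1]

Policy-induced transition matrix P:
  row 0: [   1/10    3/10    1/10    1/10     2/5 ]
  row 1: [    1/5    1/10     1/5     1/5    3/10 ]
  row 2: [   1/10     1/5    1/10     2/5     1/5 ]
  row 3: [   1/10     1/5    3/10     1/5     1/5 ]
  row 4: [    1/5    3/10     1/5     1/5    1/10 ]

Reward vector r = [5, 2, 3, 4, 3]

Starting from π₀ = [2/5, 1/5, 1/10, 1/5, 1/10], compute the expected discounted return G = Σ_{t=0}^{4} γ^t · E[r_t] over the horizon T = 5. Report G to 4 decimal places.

t=0: π = [0.4000, 0.2000, 0.1000, 0.2000, 0.1000], E[r] = 3.8000, γ^t·E[r] = 3.800000, running G = 3.800000
t=1: π = [0.1300, 0.2300, 0.1700, 0.1800, 0.2900], E[r] = 3.2100, γ^t·E[r] = 2.568000, running G = 6.368000
t=2: π = [0.1520, 0.2190, 0.1880, 0.2210, 0.2200], E[r] = 3.3060, γ^t·E[r] = 2.115840, running G = 8.483840
t=3: π = [0.1439, 0.2153, 0.1881, 0.2224, 0.2303], E[r] = 3.2949, γ^t·E[r] = 1.686989, running G = 10.170829
t=4: π = [0.1446, 0.2159, 0.1890, 0.2232, 0.2273], E[r] = 3.2965, γ^t·E[r] = 1.350230, running G = 11.521059

G = 11.5211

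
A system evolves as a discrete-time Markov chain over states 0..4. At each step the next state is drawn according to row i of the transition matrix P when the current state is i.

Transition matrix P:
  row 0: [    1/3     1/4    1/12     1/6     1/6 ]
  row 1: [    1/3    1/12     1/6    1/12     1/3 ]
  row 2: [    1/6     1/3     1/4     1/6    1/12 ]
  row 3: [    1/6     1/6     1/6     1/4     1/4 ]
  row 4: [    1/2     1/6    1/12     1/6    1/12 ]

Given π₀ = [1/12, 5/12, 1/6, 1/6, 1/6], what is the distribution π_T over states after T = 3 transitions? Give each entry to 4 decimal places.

t=0: π = [0.0833, 0.4167, 0.1667, 0.1667, 0.1667]
t=1: π = [0.3056, 0.1667, 0.1597, 0.1458, 0.2222]
t=2: π = [0.3194, 0.2049, 0.1360, 0.1649, 0.1748]
t=3: π = [0.3123, 0.1989, 0.1368, 0.1633, 0.1887]

π = [0.3123, 0.1989, 0.1368, 0.1633, 0.1887]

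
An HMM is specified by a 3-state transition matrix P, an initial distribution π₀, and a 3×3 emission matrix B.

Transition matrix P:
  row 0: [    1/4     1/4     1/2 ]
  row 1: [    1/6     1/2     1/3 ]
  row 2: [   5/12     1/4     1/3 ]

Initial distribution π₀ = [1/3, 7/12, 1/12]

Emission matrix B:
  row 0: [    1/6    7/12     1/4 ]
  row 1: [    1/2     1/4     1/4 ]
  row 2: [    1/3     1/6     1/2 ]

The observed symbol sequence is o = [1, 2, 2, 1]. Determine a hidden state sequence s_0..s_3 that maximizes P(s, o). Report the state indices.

t=0: δ = [1.944e-01, 1.458e-01, 1.389e-02]  (obs o_0=1)
t=1: δ = [1.215e-02, 1.823e-02, 4.861e-02]  ψ = [0, 1, 0]  (obs o_1=2)
t=2: δ = [5.064e-03, 3.038e-03, 8.102e-03]  ψ = [2, 2, 2]  (obs o_2=2)
t=3: δ = [1.969e-03, 5.064e-04, 4.501e-04]  ψ = [2, 2, 2]  (obs o_3=1)
backtrack: best end state = 0; path = [0, 2, 2, 0]

path = [0, 2, 2, 0]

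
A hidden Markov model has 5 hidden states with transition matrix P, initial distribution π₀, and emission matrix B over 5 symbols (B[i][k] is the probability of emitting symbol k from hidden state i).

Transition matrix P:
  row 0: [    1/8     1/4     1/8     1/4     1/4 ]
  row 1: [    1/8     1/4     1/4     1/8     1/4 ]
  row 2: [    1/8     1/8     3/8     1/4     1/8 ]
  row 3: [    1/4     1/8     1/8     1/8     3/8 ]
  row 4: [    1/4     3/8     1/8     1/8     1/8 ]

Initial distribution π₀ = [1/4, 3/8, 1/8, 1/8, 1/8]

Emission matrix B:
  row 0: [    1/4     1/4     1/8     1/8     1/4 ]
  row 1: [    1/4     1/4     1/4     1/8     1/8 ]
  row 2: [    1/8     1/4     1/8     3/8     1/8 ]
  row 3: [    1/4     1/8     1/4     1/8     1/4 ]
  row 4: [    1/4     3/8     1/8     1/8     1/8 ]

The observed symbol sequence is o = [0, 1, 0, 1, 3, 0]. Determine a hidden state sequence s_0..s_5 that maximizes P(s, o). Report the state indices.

t=0: δ = [6.250e-02, 9.375e-02, 1.562e-02, 3.125e-02, 3.125e-02]  (obs o_0=0)
t=1: δ = [2.930e-03, 5.859e-03, 5.859e-03, 1.953e-03, 8.789e-03]  ψ = [1, 1, 1, 0, 1]  (obs o_1=1)
t=2: δ = [5.493e-04, 8.240e-04, 2.747e-04, 3.662e-04, 3.662e-04]  ψ = [4, 4, 2, 2, 1]  (obs o_2=0)
t=3: δ = [2.575e-05, 5.150e-05, 5.150e-05, 1.717e-05, 7.725e-05]  ψ = [1, 1, 1, 0, 1]  (obs o_3=1)
t=4: δ = [2.414e-06, 3.621e-06, 7.242e-06, 1.609e-06, 1.609e-06]  ψ = [4, 4, 2, 2, 1]  (obs o_4=3)
t=5: δ = [2.263e-07, 2.263e-07, 3.395e-07, 4.526e-07, 2.263e-07]  ψ = [2, 1, 2, 2, 1]  (obs o_5=0)
backtrack: best end state = 3; path = [1, 4, 1, 2, 2, 3]

path = [1, 4, 1, 2, 2, 3]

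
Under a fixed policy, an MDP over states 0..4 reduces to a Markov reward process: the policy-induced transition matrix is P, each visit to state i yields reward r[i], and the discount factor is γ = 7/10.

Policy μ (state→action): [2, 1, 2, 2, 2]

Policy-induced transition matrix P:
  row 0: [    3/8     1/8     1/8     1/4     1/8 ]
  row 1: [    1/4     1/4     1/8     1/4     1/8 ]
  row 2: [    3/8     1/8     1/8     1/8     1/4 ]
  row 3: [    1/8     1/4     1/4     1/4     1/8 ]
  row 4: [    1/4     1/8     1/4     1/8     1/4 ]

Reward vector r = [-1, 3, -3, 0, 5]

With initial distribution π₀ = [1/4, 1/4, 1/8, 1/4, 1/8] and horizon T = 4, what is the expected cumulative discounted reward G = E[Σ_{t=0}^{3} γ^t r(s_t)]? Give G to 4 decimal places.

t=0: π = [0.2500, 0.2500, 0.1250, 0.2500, 0.1250], E[r] = 0.7500, γ^t·E[r] = 0.750000, running G = 0.750000
t=1: π = [0.2656, 0.1875, 0.1719, 0.2188, 0.1563], E[r] = 0.5625, γ^t·E[r] = 0.393750, running G = 1.143750
t=2: π = [0.2773, 0.1758, 0.1719, 0.2090, 0.1660], E[r] = 0.5645, γ^t·E[r] = 0.276582, running G = 1.420332
t=3: π = [0.2800, 0.1731, 0.1719, 0.2078, 0.1672], E[r] = 0.5598, γ^t·E[r] = 0.192016, running G = 1.612348

G = 1.6123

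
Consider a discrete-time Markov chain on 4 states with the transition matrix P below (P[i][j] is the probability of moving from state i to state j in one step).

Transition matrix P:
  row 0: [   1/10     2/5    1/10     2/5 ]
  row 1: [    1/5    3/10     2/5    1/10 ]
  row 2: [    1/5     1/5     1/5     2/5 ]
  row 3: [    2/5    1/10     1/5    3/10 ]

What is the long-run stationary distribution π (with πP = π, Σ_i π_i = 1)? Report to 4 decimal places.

Balance equations π_j = Σ_i π_i·P[i][j]:
  π_0 = 1/10·π_0 + 1/5·π_1 + 1/5·π_2 + 2/5·π_3
  π_1 = 2/5·π_0 + 3/10·π_1 + 1/5·π_2 + 1/10·π_3
  π_2 = 1/10·π_0 + 2/5·π_1 + 1/5·π_2 + 1/5·π_3
  normalize: π_0 + π_1 + π_2 + π_3 = 1
Solving the linear system gives exactly π = [21/89, 43/178, 20/89, 53/178].

π = [0.2360, 0.2416, 0.2247, 0.2978]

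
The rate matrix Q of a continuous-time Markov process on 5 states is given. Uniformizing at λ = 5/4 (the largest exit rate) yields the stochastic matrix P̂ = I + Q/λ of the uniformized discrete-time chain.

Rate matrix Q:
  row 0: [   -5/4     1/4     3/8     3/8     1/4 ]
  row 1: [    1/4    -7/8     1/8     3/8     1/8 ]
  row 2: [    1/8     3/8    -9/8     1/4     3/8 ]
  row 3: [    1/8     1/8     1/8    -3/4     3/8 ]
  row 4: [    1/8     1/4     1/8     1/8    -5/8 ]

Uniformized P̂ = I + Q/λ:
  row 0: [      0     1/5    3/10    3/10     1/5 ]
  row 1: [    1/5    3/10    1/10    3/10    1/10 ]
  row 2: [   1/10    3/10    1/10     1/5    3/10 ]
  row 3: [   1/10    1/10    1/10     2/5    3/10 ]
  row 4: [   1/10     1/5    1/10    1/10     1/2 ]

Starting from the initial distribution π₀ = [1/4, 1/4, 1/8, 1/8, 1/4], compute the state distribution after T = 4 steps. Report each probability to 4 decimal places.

π = [0.1098, 0.2077, 0.1220, 0.2519, 0.3087]

t=0: π = [0.2500, 0.2500, 0.1250, 0.1250, 0.2500]
t=1: π = [0.1000, 0.2250, 0.1500, 0.2500, 0.2750]
t=2: π = [0.1125, 0.2125, 0.1200, 0.2550, 0.3000]
t=3: π = [0.1100, 0.2078, 0.1225, 0.2535, 0.3063]
t=4: π = [0.1098, 0.2077, 0.1220, 0.2519, 0.3087]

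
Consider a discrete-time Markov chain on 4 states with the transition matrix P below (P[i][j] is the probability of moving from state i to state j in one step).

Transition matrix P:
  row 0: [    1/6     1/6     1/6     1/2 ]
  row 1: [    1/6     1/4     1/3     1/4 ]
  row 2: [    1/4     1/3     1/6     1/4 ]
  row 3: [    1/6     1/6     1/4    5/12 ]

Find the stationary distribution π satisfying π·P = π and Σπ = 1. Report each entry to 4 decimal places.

π = [0.1861, 0.2243, 0.2337, 0.3558]

Balance equations π_j = Σ_i π_i·P[i][j]:
  π_0 = 1/6·π_0 + 1/6·π_1 + 1/4·π_2 + 1/6·π_3
  π_1 = 1/6·π_0 + 1/4·π_1 + 1/3·π_2 + 1/6·π_3
  π_2 = 1/6·π_0 + 1/3·π_1 + 1/6·π_2 + 1/4·π_3
  normalize: π_0 + π_1 + π_2 + π_3 = 1
Solving the linear system gives exactly π = [317/1703, 382/1703, 398/1703, 606/1703].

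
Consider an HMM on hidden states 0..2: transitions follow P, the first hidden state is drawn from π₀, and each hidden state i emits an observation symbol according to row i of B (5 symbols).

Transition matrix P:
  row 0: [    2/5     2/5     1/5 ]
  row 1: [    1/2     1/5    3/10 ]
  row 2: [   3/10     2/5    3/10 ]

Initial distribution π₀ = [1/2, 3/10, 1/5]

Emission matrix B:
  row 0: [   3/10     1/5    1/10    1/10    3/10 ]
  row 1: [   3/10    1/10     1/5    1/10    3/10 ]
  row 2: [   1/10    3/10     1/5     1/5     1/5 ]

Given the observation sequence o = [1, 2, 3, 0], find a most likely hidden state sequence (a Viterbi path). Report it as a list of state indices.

t=0: δ = [1.000e-01, 3.000e-02, 6.000e-02]  (obs o_0=1)
t=1: δ = [4.000e-03, 8.000e-03, 4.000e-03]  ψ = [0, 0, 0]  (obs o_1=2)
t=2: δ = [4.000e-04, 1.600e-04, 4.800e-04]  ψ = [1, 0, 1]  (obs o_2=3)
t=3: δ = [4.800e-05, 5.760e-05, 1.440e-05]  ψ = [0, 2, 2]  (obs o_3=0)
backtrack: best end state = 1; path = [0, 1, 2, 1]

path = [0, 1, 2, 1]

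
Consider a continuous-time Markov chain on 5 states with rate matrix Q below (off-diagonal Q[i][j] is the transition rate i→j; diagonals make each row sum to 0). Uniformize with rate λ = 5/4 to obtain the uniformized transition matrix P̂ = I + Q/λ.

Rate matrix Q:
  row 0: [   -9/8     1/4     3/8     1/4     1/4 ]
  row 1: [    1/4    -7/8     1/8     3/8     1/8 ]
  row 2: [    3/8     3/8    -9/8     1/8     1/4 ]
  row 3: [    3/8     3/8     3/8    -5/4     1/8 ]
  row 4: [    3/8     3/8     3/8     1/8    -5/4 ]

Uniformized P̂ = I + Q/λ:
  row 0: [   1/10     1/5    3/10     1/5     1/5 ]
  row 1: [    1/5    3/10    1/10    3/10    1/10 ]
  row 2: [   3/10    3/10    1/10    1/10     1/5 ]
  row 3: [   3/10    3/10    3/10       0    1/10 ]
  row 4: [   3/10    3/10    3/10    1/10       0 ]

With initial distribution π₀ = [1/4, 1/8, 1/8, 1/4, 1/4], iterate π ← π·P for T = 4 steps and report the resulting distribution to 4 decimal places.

t=0: π = [0.2500, 0.1250, 0.1250, 0.2500, 0.2500]
t=1: π = [0.2375, 0.2750, 0.2500, 0.1250, 0.1125]
t=2: π = [0.2250, 0.2763, 0.1950, 0.1663, 0.1375]
t=3: π = [0.2274, 0.2775, 0.2058, 0.1611, 0.1283]
t=4: π = [0.2268, 0.2773, 0.2034, 0.1621, 0.1305]

π = [0.2268, 0.2773, 0.2034, 0.1621, 0.1305]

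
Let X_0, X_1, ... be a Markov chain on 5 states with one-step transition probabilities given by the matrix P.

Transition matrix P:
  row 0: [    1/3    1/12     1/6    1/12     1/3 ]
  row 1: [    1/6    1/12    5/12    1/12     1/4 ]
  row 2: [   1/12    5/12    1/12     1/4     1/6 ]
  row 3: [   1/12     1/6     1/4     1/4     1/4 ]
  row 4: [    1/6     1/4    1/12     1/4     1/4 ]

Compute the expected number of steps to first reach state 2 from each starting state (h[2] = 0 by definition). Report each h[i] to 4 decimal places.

First-step conditioning: h[2] = 0; for i ≠ 2, h[i] = 1 + Σ_k P[i][k]·h[k].
  h[0] = 1 + 1/3·h[0] + 1/12·h[1] + 1/12·h[3] + 1/3·h[4]
  h[1] = 1 + 1/6·h[0] + 1/12·h[1] + 1/12·h[3] + 1/4·h[4]
  h[3] = 1 + 1/12·h[0] + 1/6·h[1] + 1/4·h[3] + 1/4·h[4]
  h[4] = 1 + 1/6·h[0] + 1/4·h[1] + 1/4·h[3] + 1/4·h[4]
Solving the 4×4 linear system over states ≠ 2 gives exactly h = [4818/925, 3606/925, 0, 4206/925, 4908/925] (h[2] = 0 is the target).

h = [5.2086, 3.8984, 0.0000, 4.5470, 5.3059]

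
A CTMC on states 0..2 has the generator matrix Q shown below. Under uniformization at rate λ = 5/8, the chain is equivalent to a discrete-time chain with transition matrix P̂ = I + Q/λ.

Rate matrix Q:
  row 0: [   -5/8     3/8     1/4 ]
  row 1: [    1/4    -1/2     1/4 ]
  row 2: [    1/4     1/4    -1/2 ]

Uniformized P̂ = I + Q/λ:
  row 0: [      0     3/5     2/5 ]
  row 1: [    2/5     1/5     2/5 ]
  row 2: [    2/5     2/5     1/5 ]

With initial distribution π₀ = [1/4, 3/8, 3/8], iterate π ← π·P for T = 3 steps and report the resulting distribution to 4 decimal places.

π = [0.2880, 0.3790, 0.3330]

t=0: π = [0.2500, 0.3750, 0.3750]
t=1: π = [0.3000, 0.3750, 0.3250]
t=2: π = [0.2800, 0.3850, 0.3350]
t=3: π = [0.2880, 0.3790, 0.3330]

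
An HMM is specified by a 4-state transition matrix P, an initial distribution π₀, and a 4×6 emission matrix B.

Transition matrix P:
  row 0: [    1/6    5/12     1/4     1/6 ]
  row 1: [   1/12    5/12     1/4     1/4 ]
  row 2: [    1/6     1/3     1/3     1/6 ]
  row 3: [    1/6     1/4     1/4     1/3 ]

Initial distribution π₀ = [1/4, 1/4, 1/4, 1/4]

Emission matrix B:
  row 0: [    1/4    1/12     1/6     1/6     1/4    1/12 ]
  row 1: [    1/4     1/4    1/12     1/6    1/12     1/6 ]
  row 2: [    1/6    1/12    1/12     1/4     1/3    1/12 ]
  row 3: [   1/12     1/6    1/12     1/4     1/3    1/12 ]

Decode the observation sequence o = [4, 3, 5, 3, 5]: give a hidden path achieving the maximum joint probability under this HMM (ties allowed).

t=0: δ = [6.250e-02, 2.083e-02, 8.333e-02, 8.333e-02]  (obs o_0=4)
t=1: δ = [2.315e-03, 4.630e-03, 6.944e-03, 6.944e-03]  ψ = [2, 2, 2, 3]  (obs o_1=3)
t=2: δ = [9.645e-05, 3.858e-04, 1.929e-04, 1.929e-04]  ψ = [2, 2, 2, 3]  (obs o_2=5)
t=3: δ = [5.358e-06, 2.679e-05, 2.411e-05, 2.411e-05]  ψ = [1, 1, 1, 1]  (obs o_3=3)
t=4: δ = [3.349e-07, 1.861e-06, 6.698e-07, 6.698e-07]  ψ = [2, 1, 2, 3]  (obs o_4=5)
backtrack: best end state = 1; path = [2, 2, 1, 1, 1]

path = [2, 2, 1, 1, 1]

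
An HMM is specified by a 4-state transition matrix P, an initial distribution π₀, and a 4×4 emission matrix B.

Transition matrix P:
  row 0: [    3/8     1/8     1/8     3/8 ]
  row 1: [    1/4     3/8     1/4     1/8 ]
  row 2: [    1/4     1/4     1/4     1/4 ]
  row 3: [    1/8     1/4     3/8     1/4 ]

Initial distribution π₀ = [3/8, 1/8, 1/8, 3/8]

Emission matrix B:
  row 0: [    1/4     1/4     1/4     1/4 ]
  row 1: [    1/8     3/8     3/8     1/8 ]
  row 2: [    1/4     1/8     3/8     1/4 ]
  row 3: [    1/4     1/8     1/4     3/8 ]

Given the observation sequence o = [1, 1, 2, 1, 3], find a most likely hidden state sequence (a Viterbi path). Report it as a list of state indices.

path = [0, 0, 0, 0, 3]

t=0: δ = [9.375e-02, 4.688e-02, 1.562e-02, 4.688e-02]  (obs o_0=1)
t=1: δ = [8.789e-03, 6.592e-03, 2.197e-03, 4.395e-03]  ψ = [0, 1, 3, 0]  (obs o_1=1)
t=2: δ = [8.240e-04, 9.270e-04, 6.180e-04, 8.240e-04]  ψ = [0, 1, 1, 0]  (obs o_2=2)
t=3: δ = [7.725e-05, 1.304e-04, 3.862e-05, 3.862e-05]  ψ = [0, 1, 3, 0]  (obs o_3=1)
t=4: δ = [8.147e-06, 6.110e-06, 8.147e-06, 1.086e-05]  ψ = [1, 1, 1, 0]  (obs o_4=3)
backtrack: best end state = 3; path = [0, 0, 0, 0, 3]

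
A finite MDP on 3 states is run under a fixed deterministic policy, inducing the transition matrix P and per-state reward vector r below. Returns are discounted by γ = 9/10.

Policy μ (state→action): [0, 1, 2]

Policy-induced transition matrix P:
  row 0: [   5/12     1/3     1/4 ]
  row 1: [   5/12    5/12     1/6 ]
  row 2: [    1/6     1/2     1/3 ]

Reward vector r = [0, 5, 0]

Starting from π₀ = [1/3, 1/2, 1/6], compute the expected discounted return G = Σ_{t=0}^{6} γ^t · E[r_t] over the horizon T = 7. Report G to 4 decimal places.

G = 11.0428

t=0: π = [0.3333, 0.5000, 0.1667], E[r] = 2.5000, γ^t·E[r] = 2.500000, running G = 2.500000
t=1: π = [0.3750, 0.4028, 0.2222], E[r] = 2.0139, γ^t·E[r] = 1.812500, running G = 4.312500
t=2: π = [0.3611, 0.4039, 0.2350], E[r] = 2.0197, γ^t·E[r] = 1.635938, running G = 5.948438
t=3: π = [0.3579, 0.4062, 0.2359], E[r] = 2.0308, γ^t·E[r] = 1.480430, running G = 7.428867
t=4: π = [0.3577, 0.4065, 0.2358], E[r] = 2.0325, γ^t·E[r] = 1.333521, running G = 8.762388
t=5: π = [0.3577, 0.4065, 0.2358], E[r] = 2.0326, γ^t·E[r] = 1.200202, running G = 9.962590
t=6: π = [0.3577, 0.4065, 0.2358], E[r] = 2.0325, γ^t·E[r] = 1.080168, running G = 11.042758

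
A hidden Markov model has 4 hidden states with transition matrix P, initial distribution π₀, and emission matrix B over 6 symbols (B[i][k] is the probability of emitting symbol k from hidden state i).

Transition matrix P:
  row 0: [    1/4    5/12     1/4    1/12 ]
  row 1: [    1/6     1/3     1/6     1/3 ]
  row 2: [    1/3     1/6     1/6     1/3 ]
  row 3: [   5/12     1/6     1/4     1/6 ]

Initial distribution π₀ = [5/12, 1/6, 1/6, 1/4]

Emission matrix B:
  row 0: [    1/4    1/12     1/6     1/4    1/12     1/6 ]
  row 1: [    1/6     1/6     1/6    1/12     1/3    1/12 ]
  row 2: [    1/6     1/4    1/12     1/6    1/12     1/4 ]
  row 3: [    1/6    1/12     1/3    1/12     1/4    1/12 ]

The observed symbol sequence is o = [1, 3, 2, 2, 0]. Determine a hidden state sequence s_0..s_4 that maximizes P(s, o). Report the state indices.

t=0: δ = [3.472e-02, 2.778e-02, 4.167e-02, 2.083e-02]  (obs o_0=1)
t=1: δ = [3.472e-03, 1.206e-03, 1.447e-03, 1.157e-03]  ψ = [2, 0, 0, 2]  (obs o_1=3)
t=2: δ = [1.447e-04, 2.411e-04, 7.234e-05, 1.608e-04]  ψ = [0, 0, 0, 2]  (obs o_2=2)
t=3: δ = [1.116e-05, 1.340e-05, 3.349e-06, 2.679e-05]  ψ = [3, 1, 1, 1]  (obs o_3=2)
t=4: δ = [2.791e-06, 7.752e-07, 1.116e-06, 7.442e-07]  ψ = [3, 0, 3, 1]  (obs o_4=0)
backtrack: best end state = 0; path = [2, 0, 1, 3, 0]

path = [2, 0, 1, 3, 0]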